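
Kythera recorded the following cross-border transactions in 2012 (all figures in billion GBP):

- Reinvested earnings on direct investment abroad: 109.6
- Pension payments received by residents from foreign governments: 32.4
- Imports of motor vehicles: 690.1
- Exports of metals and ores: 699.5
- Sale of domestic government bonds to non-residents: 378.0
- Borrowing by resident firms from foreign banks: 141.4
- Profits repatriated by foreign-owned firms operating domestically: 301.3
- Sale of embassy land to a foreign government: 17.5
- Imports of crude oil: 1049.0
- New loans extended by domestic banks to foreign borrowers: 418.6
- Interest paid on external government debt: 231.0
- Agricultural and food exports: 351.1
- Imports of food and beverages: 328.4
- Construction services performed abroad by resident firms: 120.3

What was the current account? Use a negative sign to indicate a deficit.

-1286.9

Goods: -690.1 + 699.5 + 351.1 - 1049.0 - 328.4 = -1016.9
Services: 120.3
Primary income: -231.0 + 109.6 - 301.3 = -422.7
Secondary income: 32.4
Current account = (-1016.9) + 120.3 + (-422.7) + 32.4 = -1286.9
(Excluded from the current account — financial account: sale of domestic government bonds to non-residents 378.0, borrowing by resident firms from foreign banks 141.4, new loans extended by domestic banks to foreign borrowers 418.6; capital account: sale of embassy land to a foreign government 17.5.)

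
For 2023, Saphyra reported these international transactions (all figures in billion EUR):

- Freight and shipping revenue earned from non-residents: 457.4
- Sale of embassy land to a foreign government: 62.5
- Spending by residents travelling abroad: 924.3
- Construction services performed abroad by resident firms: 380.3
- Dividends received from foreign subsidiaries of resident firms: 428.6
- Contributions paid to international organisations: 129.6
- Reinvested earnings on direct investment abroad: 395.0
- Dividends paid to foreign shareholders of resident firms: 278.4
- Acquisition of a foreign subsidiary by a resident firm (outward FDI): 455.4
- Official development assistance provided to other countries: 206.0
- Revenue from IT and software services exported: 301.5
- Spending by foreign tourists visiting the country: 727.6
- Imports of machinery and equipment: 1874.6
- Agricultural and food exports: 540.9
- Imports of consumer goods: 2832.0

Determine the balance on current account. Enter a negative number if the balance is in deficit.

-3013.6

Goods: -1874.6 - 2832.0 + 540.9 = -4165.7
Services: 380.3 + 727.6 + 457.4 - 924.3 + 301.5 = 942.5
Primary income: 395.0 + 428.6 - 278.4 = 545.2
Secondary income: -206.0 - 129.6 = -335.6
Current account = (-4165.7) + 942.5 + 545.2 + (-335.6) = -3013.6
(Excluded from the current account — capital account: sale of embassy land to a foreign government 62.5; financial account: acquisition of a foreign subsidiary by a resident firm (outward FDI) 455.4.)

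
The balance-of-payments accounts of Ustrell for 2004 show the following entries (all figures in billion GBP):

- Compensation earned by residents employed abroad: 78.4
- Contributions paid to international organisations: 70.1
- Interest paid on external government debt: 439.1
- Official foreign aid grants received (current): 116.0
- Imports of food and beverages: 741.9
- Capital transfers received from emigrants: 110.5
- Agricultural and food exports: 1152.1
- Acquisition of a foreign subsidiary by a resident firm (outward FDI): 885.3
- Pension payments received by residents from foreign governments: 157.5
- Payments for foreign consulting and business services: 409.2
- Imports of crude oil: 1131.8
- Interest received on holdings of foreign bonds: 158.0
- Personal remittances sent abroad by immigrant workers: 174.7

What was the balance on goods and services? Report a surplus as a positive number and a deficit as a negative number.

-1130.8

Goods: -741.9 - 1131.8 + 1152.1 = -721.6
Services: -409.2
Trade balance = -721.6 + (-409.2) = -1130.8
(Excluded from the trade balance — primary income: compensation earned by residents employed abroad 78.4, interest paid on external government debt 439.1, interest received on holdings of foreign bonds 158.0; secondary income: contributions paid to international organisations 70.1, official foreign aid grants received (current) 116.0, pension payments received by residents from foreign governments 157.5, personal remittances sent abroad by immigrant workers 174.7; capital account: capital transfers received from emigrants 110.5; financial account: acquisition of a foreign subsidiary by a resident firm (outward FDI) 885.3.)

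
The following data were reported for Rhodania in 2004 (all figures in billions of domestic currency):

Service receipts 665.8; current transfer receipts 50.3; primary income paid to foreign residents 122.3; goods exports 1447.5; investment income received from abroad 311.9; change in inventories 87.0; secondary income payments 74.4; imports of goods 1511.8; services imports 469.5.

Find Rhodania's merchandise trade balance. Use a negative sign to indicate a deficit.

-64.3

Goods balance = 1447.5 - 1511.8 = -64.3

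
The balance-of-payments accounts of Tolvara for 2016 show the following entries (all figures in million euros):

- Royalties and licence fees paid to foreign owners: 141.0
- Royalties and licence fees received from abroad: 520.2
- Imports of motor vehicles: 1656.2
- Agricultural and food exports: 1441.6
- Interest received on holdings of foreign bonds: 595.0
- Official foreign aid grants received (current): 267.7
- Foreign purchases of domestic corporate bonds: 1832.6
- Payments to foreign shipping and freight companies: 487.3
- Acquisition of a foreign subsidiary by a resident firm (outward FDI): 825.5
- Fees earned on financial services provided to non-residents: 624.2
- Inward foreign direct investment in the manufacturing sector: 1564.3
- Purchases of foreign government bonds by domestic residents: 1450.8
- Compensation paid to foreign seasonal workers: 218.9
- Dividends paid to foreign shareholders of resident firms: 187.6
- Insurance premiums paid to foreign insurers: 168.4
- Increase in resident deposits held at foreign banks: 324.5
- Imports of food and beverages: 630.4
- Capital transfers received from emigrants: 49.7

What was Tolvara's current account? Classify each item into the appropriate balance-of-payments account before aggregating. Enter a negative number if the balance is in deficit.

Goods: -630.4 - 1656.2 + 1441.6 = -845.0
Services: -487.3 + 520.2 - 141.0 + 624.2 - 168.4 = 347.7
Primary income: -218.9 - 187.6 + 595.0 = 188.5
Secondary income: 267.7
Current account = (-845.0) + 347.7 + 188.5 + 267.7 = -41.1
(Excluded from the current account — financial account: foreign purchases of domestic corporate bonds 1832.6, acquisition of a foreign subsidiary by a resident firm (outward FDI) 825.5, inward foreign direct investment in the manufacturing sector 1564.3, purchases of foreign government bonds by domestic residents 1450.8, increase in resident deposits held at foreign banks 324.5; capital account: capital transfers received from emigrants 49.7.)

-41.1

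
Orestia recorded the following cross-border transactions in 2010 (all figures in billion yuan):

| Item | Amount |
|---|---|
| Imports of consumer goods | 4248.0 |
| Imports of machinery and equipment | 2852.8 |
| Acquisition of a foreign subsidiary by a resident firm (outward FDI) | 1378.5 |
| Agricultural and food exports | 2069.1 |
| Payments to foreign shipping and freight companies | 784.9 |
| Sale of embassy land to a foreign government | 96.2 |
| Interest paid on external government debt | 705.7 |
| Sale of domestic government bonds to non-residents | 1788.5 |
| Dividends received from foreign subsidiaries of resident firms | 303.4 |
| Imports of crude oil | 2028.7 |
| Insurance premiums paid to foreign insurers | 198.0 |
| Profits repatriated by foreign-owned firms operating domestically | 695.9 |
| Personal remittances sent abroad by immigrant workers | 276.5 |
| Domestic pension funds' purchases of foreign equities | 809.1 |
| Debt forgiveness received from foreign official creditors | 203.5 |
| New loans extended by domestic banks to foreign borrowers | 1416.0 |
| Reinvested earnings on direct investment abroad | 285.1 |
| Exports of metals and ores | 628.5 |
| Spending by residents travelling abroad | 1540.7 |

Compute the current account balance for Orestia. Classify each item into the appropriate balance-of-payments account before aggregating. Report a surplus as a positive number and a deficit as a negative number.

Goods: 2069.1 + 628.5 - 4248.0 - 2852.8 - 2028.7 = -6431.9
Services: -784.9 - 198.0 - 1540.7 = -2523.6
Primary income: 285.1 + 303.4 - 705.7 - 695.9 = -813.1
Secondary income: -276.5
Current account = (-6431.9) + (-2523.6) + (-813.1) + (-276.5) = -10045.1
(Excluded from the current account — financial account: acquisition of a foreign subsidiary by a resident firm (outward FDI) 1378.5, sale of domestic government bonds to non-residents 1788.5, domestic pension funds' purchases of foreign equities 809.1, new loans extended by domestic banks to foreign borrowers 1416.0; capital account: sale of embassy land to a foreign government 96.2, debt forgiveness received from foreign official creditors 203.5.)

-10045.1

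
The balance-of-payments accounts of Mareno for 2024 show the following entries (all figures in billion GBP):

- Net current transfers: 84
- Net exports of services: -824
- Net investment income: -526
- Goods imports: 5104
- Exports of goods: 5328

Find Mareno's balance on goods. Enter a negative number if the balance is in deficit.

224

Goods balance = 5328 - 5104 = 224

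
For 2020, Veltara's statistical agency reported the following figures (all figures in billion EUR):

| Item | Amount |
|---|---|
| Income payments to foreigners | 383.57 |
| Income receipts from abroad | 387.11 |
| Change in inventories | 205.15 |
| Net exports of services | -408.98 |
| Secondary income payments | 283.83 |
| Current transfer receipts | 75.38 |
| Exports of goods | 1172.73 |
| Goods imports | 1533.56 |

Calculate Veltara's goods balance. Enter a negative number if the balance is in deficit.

-360.83

Goods balance = 1172.73 - 1533.56 = -360.83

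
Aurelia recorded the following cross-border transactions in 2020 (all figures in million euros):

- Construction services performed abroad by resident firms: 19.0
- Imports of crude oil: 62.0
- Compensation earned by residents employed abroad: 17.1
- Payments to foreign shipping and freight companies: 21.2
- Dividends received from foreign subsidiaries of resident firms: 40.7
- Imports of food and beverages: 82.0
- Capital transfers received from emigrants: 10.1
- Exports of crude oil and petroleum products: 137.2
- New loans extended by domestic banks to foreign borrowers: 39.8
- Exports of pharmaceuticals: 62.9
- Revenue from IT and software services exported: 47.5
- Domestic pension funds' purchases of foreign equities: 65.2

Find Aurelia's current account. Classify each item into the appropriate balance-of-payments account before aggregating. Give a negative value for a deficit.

159.2

Goods: -82.0 + 137.2 + 62.9 - 62.0 = 56.1
Services: 19.0 + 47.5 - 21.2 = 45.3
Primary income: 40.7 + 17.1 = 57.8
Current account = 56.1 + 45.3 + 57.8 = 159.2
(Excluded from the current account — capital account: capital transfers received from emigrants 10.1; financial account: new loans extended by domestic banks to foreign borrowers 39.8, domestic pension funds' purchases of foreign equities 65.2.)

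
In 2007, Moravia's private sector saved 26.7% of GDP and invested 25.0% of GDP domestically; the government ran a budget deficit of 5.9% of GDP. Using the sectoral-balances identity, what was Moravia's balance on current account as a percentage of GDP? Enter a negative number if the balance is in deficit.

By the sectoral-balances identity, CA = (S_private - I) + (T - G).
Private balance = 26.7 - 25.0 = 1.7
Government balance (T - G) = -5.9
CA = 1.7 + (-5.9) = -4.2

-4.2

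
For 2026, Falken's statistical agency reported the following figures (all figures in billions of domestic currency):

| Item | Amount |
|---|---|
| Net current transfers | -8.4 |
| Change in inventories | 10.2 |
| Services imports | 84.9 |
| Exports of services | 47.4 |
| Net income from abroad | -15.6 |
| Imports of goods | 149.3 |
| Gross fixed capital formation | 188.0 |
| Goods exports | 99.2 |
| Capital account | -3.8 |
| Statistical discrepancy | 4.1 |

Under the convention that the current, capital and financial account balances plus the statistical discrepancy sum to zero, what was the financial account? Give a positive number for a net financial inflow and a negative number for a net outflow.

Goods balance = 99.2 - 149.3 = -50.1
Services balance = 47.4 - 84.9 = -37.5
Trade balance (goods + services) = -50.1 + (-37.5) = -87.6
Net primary income = -15.6
Net secondary income = -8.4
Current account = -87.6 + (-15.6) + (-8.4) = -111.6
Financial account = -(-111.6 + (-3.8) + 4.1) = 111.3

111.3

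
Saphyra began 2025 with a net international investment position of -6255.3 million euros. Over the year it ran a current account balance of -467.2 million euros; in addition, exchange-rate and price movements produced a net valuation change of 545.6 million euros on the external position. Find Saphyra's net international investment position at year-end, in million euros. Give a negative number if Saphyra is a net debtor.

-6176.9

Change in NIIP = current account + net valuation change = -467.2 + 545.6 = 78.4
End-of-year NIIP = -6255.3 + 78.4 = -6176.9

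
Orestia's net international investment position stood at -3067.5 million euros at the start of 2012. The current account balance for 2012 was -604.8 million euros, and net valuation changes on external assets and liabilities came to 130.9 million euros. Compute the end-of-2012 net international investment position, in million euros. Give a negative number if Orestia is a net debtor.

-3541.4

Change in NIIP = current account + net valuation change = -604.8 + 130.9 = -473.9
End-of-year NIIP = -3067.5 + (-473.9) = -3541.4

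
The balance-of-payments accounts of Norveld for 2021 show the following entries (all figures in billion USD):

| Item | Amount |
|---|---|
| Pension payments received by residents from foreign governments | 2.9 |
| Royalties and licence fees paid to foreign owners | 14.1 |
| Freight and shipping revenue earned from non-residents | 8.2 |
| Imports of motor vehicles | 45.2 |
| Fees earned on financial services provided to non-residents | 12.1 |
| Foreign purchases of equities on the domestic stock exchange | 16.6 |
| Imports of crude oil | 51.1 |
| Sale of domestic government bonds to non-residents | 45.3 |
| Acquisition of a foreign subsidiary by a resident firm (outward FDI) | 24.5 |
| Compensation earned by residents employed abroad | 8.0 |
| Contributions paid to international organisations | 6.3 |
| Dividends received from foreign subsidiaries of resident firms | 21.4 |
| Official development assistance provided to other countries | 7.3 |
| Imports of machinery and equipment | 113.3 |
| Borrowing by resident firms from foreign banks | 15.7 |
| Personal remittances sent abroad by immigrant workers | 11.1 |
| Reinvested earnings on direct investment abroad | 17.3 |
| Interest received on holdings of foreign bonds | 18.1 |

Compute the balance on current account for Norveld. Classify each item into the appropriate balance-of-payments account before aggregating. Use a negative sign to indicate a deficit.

-160.4

Goods: -51.1 - 113.3 - 45.2 = -209.6
Services: 12.1 + 8.2 - 14.1 = 6.2
Primary income: 18.1 + 17.3 + 21.4 + 8.0 = 64.8
Secondary income: -6.3 - 7.3 + 2.9 - 11.1 = -21.8
Current account = (-209.6) + 6.2 + 64.8 + (-21.8) = -160.4
(Excluded from the current account — financial account: foreign purchases of equities on the domestic stock exchange 16.6, sale of domestic government bonds to non-residents 45.3, acquisition of a foreign subsidiary by a resident firm (outward FDI) 24.5, borrowing by resident firms from foreign banks 15.7.)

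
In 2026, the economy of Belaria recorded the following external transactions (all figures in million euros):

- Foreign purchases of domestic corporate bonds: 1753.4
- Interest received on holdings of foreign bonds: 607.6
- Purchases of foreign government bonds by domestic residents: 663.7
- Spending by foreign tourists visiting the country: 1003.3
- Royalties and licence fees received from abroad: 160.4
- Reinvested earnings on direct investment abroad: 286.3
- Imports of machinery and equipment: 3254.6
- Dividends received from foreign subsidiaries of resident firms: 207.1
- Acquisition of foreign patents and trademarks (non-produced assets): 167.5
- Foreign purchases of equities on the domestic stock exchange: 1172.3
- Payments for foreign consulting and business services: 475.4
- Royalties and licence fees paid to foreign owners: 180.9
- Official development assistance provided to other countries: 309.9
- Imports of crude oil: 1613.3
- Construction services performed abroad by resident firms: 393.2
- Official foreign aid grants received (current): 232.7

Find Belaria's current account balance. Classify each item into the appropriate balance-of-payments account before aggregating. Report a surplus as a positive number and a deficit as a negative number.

Goods: -3254.6 - 1613.3 = -4867.9
Services: 160.4 + 1003.3 - 180.9 + 393.2 - 475.4 = 900.6
Primary income: 607.6 + 207.1 + 286.3 = 1101.0
Secondary income: -309.9 + 232.7 = -77.2
Current account = (-4867.9) + 900.6 + 1101.0 + (-77.2) = -2943.5
(Excluded from the current account — financial account: foreign purchases of domestic corporate bonds 1753.4, purchases of foreign government bonds by domestic residents 663.7, foreign purchases of equities on the domestic stock exchange 1172.3; capital account: acquisition of foreign patents and trademarks (non-produced assets) 167.5.)

-2943.5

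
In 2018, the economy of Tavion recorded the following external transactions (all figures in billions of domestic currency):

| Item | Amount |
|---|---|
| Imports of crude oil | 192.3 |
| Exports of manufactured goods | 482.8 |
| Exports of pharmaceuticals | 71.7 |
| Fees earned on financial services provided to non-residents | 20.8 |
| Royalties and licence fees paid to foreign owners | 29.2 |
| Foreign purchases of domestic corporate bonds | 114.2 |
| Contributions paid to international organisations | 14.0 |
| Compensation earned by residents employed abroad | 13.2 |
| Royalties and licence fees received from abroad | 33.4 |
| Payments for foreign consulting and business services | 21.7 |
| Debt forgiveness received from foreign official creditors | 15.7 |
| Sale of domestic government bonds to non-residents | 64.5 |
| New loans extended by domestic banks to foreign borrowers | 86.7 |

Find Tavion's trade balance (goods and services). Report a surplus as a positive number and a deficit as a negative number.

365.5

Goods: 71.7 - 192.3 + 482.8 = 362.2
Services: 20.8 - 29.2 - 21.7 + 33.4 = 3.3
Trade balance = 362.2 + 3.3 = 365.5
(Excluded from the trade balance — financial account: foreign purchases of domestic corporate bonds 114.2, sale of domestic government bonds to non-residents 64.5, new loans extended by domestic banks to foreign borrowers 86.7; secondary income: contributions paid to international organisations 14.0; primary income: compensation earned by residents employed abroad 13.2; capital account: debt forgiveness received from foreign official creditors 15.7.)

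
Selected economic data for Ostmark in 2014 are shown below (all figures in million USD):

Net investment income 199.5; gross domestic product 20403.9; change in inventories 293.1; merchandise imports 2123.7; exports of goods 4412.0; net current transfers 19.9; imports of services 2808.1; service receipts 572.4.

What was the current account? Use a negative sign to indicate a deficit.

272.0

Goods balance = 4412.0 - 2123.7 = 2288.3
Services balance = 572.4 - 2808.1 = -2235.7
Trade balance (goods + services) = 2288.3 + (-2235.7) = 52.6
Net primary income = 199.5
Net secondary income = 19.9
Current account = 52.6 + 199.5 + 19.9 = 272.0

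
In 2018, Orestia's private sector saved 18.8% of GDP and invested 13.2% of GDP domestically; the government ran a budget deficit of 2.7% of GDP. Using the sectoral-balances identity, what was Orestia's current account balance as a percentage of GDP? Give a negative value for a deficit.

By the sectoral-balances identity, CA = (S_private - I) + (T - G).
Private balance = 18.8 - 13.2 = 5.6
Government balance (T - G) = -2.7
CA = 5.6 + (-2.7) = 2.9

2.9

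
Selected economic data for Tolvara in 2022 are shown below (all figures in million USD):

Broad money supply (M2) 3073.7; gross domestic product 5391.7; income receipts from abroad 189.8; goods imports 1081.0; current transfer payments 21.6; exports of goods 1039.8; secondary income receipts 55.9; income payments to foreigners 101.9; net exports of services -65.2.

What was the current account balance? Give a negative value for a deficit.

Goods balance = 1039.8 - 1081.0 = -41.2
Services balance = -65.2
Trade balance (goods + services) = -41.2 + (-65.2) = -106.4
Net primary income = 189.8 - 101.9 = 87.9
Net secondary income = 55.9 - 21.6 = 34.3
Current account = -106.4 + 87.9 + 34.3 = 15.8

15.8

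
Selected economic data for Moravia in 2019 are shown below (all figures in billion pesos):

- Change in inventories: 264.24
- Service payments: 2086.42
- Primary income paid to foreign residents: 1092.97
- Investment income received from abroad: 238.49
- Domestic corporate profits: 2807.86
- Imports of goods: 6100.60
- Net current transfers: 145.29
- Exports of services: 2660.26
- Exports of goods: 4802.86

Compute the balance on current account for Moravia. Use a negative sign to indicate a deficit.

-1433.09

Goods balance = 4802.86 - 6100.60 = -1297.74
Services balance = 2660.26 - 2086.42 = 573.84
Trade balance (goods + services) = -1297.74 + 573.84 = -723.90
Net primary income = 238.49 - 1092.97 = -854.48
Net secondary income = 145.29
Current account = -723.90 + (-854.48) + 145.29 = -1433.09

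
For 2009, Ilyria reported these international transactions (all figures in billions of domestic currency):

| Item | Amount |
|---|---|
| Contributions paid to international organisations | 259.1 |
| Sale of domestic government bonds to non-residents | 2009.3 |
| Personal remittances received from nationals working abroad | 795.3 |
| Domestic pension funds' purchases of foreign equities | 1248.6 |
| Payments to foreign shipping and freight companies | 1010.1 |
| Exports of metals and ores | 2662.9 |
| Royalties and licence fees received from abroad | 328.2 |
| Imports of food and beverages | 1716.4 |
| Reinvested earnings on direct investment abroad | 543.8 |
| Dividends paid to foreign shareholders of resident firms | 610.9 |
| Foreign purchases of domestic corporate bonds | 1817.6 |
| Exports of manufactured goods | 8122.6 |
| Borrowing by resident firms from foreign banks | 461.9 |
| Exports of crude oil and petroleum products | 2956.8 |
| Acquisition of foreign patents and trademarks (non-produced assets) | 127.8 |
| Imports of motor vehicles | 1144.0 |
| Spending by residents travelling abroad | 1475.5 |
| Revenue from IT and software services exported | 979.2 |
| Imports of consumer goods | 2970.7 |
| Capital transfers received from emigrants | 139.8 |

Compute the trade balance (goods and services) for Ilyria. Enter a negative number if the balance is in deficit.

Goods: -2970.7 - 1716.4 + 8122.6 - 1144.0 + 2956.8 + 2662.9 = 7911.2
Services: 328.2 - 1010.1 + 979.2 - 1475.5 = -1178.2
Trade balance = 7911.2 + (-1178.2) = 6733.0
(Excluded from the trade balance — secondary income: contributions paid to international organisations 259.1, personal remittances received from nationals working abroad 795.3; financial account: sale of domestic government bonds to non-residents 2009.3, domestic pension funds' purchases of foreign equities 1248.6, foreign purchases of domestic corporate bonds 1817.6, borrowing by resident firms from foreign banks 461.9; primary income: reinvested earnings on direct investment abroad 543.8, dividends paid to foreign shareholders of resident firms 610.9; capital account: acquisition of foreign patents and trademarks (non-produced assets) 127.8, capital transfers received from emigrants 139.8.)

6733.0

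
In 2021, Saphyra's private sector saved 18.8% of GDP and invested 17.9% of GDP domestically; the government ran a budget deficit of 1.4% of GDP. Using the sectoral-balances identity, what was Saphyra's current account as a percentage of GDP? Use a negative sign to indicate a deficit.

-0.5

By the sectoral-balances identity, CA = (S_private - I) + (T - G).
Private balance = 18.8 - 17.9 = 0.9
Government balance (T - G) = -1.4
CA = 0.9 + (-1.4) = -0.5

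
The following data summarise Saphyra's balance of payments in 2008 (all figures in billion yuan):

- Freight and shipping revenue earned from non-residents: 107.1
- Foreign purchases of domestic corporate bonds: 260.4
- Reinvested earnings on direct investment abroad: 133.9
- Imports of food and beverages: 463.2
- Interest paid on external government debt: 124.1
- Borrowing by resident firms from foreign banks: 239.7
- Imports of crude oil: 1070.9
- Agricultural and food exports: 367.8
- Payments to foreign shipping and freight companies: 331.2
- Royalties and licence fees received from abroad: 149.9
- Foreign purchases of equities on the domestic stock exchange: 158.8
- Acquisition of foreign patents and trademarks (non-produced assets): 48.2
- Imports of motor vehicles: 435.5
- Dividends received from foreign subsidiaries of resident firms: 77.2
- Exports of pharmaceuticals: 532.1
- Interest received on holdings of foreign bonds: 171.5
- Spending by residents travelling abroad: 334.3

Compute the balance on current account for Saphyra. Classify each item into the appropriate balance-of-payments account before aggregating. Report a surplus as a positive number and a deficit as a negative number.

-1219.7

Goods: 367.8 - 463.2 - 1070.9 + 532.1 - 435.5 = -1069.7
Services: -334.3 + 149.9 - 331.2 + 107.1 = -408.5
Primary income: 133.9 + 77.2 - 124.1 + 171.5 = 258.5
Current account = (-1069.7) + (-408.5) + 258.5 = -1219.7
(Excluded from the current account — financial account: foreign purchases of domestic corporate bonds 260.4, borrowing by resident firms from foreign banks 239.7, foreign purchases of equities on the domestic stock exchange 158.8; capital account: acquisition of foreign patents and trademarks (non-produced assets) 48.2.)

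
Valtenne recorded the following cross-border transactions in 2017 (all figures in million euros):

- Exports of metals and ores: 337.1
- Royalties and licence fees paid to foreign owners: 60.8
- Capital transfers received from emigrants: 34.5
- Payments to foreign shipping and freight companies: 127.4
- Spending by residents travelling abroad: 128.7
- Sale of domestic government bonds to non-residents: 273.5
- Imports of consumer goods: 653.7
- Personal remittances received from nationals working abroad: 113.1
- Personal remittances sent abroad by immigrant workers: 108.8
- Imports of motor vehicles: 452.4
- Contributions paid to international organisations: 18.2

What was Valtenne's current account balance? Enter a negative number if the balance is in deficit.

Goods: -653.7 - 452.4 + 337.1 = -769.0
Services: -128.7 - 127.4 - 60.8 = -316.9
Secondary income: -108.8 + 113.1 - 18.2 = -13.9
Current account = (-769.0) + (-316.9) + (-13.9) = -1099.8
(Excluded from the current account — capital account: capital transfers received from emigrants 34.5; financial account: sale of domestic government bonds to non-residents 273.5.)

-1099.8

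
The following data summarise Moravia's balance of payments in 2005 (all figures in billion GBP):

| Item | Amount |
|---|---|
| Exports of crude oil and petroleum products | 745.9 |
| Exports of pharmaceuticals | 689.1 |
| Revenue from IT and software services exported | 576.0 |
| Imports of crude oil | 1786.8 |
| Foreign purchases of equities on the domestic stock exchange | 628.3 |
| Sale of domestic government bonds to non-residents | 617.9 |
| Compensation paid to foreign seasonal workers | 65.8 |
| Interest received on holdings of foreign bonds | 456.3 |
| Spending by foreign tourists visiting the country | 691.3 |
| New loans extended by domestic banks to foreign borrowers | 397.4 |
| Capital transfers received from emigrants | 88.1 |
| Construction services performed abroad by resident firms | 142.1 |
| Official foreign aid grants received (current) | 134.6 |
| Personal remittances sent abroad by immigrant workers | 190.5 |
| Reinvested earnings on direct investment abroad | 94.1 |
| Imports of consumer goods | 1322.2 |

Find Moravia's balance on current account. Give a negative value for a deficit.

164.1

Goods: -1786.8 + 689.1 + 745.9 - 1322.2 = -1674.0
Services: 691.3 + 142.1 + 576.0 = 1409.4
Primary income: 456.3 - 65.8 + 94.1 = 484.6
Secondary income: -190.5 + 134.6 = -55.9
Current account = (-1674.0) + 1409.4 + 484.6 + (-55.9) = 164.1
(Excluded from the current account — financial account: foreign purchases of equities on the domestic stock exchange 628.3, sale of domestic government bonds to non-residents 617.9, new loans extended by domestic banks to foreign borrowers 397.4; capital account: capital transfers received from emigrants 88.1.)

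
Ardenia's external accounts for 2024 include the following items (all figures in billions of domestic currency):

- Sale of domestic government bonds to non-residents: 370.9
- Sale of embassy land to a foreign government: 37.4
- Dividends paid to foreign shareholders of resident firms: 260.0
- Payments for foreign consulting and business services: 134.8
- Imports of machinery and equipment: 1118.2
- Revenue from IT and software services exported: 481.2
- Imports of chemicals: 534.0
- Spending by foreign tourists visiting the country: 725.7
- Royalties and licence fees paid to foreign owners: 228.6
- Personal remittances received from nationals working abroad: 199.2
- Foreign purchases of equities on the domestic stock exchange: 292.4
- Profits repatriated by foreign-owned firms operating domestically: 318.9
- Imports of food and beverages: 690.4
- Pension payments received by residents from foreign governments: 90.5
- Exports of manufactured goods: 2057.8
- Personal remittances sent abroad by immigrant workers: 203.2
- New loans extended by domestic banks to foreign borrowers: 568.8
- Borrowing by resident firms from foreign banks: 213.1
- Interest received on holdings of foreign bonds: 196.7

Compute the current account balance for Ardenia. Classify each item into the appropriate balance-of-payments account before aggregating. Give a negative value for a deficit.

Goods: 2057.8 - 534.0 - 690.4 - 1118.2 = -284.8
Services: 725.7 - 228.6 - 134.8 + 481.2 = 843.5
Primary income: -318.9 - 260.0 + 196.7 = -382.2
Secondary income: -203.2 + 199.2 + 90.5 = 86.5
Current account = (-284.8) + 843.5 + (-382.2) + 86.5 = 263.0
(Excluded from the current account — financial account: sale of domestic government bonds to non-residents 370.9, foreign purchases of equities on the domestic stock exchange 292.4, new loans extended by domestic banks to foreign borrowers 568.8, borrowing by resident firms from foreign banks 213.1; capital account: sale of embassy land to a foreign government 37.4.)

263.0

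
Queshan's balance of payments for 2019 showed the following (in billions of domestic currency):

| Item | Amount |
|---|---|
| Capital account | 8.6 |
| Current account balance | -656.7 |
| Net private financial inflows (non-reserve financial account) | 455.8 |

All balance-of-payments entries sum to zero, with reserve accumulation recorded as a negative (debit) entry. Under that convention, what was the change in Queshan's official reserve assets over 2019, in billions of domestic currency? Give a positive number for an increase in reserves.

Official reserve transactions balance = -((-656.7) + 8.6 + 455.8) = 192.3
An accumulation of reserves is recorded as a debit (negative entry), so the change in the stock of reserves is the negative of that balance.
Change in official reserves = -(192.3) = -192.3

-192.3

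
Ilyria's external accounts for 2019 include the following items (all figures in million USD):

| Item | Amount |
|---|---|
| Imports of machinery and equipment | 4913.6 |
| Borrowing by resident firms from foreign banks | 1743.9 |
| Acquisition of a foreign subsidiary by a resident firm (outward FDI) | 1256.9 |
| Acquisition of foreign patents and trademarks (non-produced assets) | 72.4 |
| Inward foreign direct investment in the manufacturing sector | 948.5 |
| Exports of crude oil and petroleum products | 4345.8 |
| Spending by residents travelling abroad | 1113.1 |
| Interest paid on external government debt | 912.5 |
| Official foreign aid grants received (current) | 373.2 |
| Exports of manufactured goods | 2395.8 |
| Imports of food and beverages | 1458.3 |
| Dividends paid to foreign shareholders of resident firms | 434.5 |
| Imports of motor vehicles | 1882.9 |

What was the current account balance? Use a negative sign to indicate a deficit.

Goods: 4345.8 + 2395.8 - 1882.9 - 1458.3 - 4913.6 = -1513.2
Services: -1113.1
Primary income: -912.5 - 434.5 = -1347.0
Secondary income: 373.2
Current account = (-1513.2) + (-1113.1) + (-1347.0) + 373.2 = -3600.1
(Excluded from the current account — financial account: borrowing by resident firms from foreign banks 1743.9, acquisition of a foreign subsidiary by a resident firm (outward FDI) 1256.9, inward foreign direct investment in the manufacturing sector 948.5; capital account: acquisition of foreign patents and trademarks (non-produced assets) 72.4.)

-3600.1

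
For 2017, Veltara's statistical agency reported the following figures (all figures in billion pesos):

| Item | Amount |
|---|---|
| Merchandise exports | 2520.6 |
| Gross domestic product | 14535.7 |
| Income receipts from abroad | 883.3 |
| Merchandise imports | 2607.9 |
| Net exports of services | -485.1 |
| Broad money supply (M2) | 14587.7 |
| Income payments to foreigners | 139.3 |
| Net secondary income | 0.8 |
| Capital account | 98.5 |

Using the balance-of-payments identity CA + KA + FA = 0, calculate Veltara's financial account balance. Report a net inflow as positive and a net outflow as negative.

Goods balance = 2520.6 - 2607.9 = -87.3
Services balance = -485.1
Trade balance (goods + services) = -87.3 + (-485.1) = -572.4
Net primary income = 883.3 - 139.3 = 744.0
Net secondary income = 0.8
Current account = -572.4 + 744.0 + 0.8 = 172.4
Financial account = -(172.4 + 98.5) = -270.9

-270.9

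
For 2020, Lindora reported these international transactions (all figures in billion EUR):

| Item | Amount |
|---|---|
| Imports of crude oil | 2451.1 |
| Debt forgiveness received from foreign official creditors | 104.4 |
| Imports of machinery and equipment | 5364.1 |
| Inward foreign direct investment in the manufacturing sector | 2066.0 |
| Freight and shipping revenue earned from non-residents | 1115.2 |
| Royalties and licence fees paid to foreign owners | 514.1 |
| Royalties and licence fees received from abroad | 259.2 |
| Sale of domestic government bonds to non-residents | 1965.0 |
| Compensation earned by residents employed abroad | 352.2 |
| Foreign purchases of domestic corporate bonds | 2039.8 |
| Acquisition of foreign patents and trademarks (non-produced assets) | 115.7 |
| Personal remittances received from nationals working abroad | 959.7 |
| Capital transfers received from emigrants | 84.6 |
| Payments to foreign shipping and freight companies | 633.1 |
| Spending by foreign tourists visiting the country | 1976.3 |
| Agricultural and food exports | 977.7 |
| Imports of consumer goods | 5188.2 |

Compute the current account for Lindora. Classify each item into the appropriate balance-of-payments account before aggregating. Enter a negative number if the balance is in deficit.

-8510.3

Goods: -5188.2 + 977.7 - 5364.1 - 2451.1 = -12025.7
Services: -514.1 + 1115.2 + 259.2 + 1976.3 - 633.1 = 2203.5
Primary income: 352.2
Secondary income: 959.7
Current account = (-12025.7) + 2203.5 + 352.2 + 959.7 = -8510.3
(Excluded from the current account — capital account: debt forgiveness received from foreign official creditors 104.4, acquisition of foreign patents and trademarks (non-produced assets) 115.7, capital transfers received from emigrants 84.6; financial account: inward foreign direct investment in the manufacturing sector 2066.0, sale of domestic government bonds to non-residents 1965.0, foreign purchases of domestic corporate bonds 2039.8.)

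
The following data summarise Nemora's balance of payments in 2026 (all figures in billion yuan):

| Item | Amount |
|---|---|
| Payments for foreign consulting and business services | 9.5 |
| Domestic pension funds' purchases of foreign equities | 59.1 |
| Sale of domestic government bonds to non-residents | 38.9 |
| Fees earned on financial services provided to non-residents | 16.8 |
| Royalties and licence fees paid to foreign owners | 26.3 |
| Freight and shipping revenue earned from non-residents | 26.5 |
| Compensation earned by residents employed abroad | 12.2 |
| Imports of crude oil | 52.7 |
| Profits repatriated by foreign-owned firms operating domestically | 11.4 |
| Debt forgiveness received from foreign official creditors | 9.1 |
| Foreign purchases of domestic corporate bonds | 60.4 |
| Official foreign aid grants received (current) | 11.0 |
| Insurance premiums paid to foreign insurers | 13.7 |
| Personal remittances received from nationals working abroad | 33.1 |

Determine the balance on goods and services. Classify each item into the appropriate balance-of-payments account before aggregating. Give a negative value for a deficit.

Goods: -52.7
Services: -26.3 - 9.5 + 26.5 - 13.7 + 16.8 = -6.2
Trade balance = -52.7 + (-6.2) = -58.9
(Excluded from the trade balance — financial account: domestic pension funds' purchases of foreign equities 59.1, sale of domestic government bonds to non-residents 38.9, foreign purchases of domestic corporate bonds 60.4; primary income: compensation earned by residents employed abroad 12.2, profits repatriated by foreign-owned firms operating domestically 11.4; capital account: debt forgiveness received from foreign official creditors 9.1; secondary income: official foreign aid grants received (current) 11.0, personal remittances received from nationals working abroad 33.1.)

-58.9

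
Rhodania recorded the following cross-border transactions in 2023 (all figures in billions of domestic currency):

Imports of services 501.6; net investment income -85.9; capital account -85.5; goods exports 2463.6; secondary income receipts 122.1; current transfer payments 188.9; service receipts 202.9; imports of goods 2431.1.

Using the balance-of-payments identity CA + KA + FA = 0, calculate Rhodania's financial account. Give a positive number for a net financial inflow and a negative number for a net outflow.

Goods balance = 2463.6 - 2431.1 = 32.5
Services balance = 202.9 - 501.6 = -298.7
Trade balance (goods + services) = 32.5 + (-298.7) = -266.2
Net primary income = -85.9
Net secondary income = 122.1 - 188.9 = -66.8
Current account = -266.2 + (-85.9) + (-66.8) = -418.9
Financial account = -(-418.9 + (-85.5)) = 504.4

504.4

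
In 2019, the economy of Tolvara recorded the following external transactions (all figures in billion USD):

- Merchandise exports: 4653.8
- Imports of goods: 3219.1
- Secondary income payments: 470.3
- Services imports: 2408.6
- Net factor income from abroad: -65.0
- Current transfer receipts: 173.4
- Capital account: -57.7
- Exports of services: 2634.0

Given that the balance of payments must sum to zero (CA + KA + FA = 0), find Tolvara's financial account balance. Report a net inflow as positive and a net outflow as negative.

-1240.5

Goods balance = 4653.8 - 3219.1 = 1434.7
Services balance = 2634.0 - 2408.6 = 225.4
Trade balance (goods + services) = 1434.7 + 225.4 = 1660.1
Net primary income = -65.0
Net secondary income = 173.4 - 470.3 = -296.9
Current account = 1660.1 + (-65.0) + (-296.9) = 1298.2
Financial account = -(1298.2 + (-57.7)) = -1240.5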